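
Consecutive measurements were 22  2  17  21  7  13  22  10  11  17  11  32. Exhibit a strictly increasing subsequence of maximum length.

2, 7, 10, 11, 17, 32

Patience tails give the LIS length; then backtrack through the dp parents:
22 → extends → [22]
2 → replaces 22 → [2]
17 → extends → [2, 17]
21 → extends → [2, 17, 21]
7 → replaces 17 → [2, 7, 21]
13 → replaces 21 → [2, 7, 13]
22 → extends → [2, 7, 13, 22]
10 → replaces 13 → [2, 7, 10, 22]
11 → replaces 22 → [2, 7, 10, 11]
17 → extends → [2, 7, 10, 11, 17]
11 → already a tail → [2, 7, 10, 11, 17]
32 → extends → [2, 7, 10, 11, 17, 32]
Length 6; one witness is 2, 7, 10, 11, 17, 32.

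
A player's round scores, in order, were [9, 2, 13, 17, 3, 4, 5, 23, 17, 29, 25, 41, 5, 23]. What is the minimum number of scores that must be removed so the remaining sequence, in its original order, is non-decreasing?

Fewest deletions = n − (longest non-decreasing subsequence).
Patience tails:
9 → extends → [9]
2 → replaces 9 → [2]
13 → extends → [2, 13]
17 → extends → [2, 13, 17]
3 → replaces 13 → [2, 3, 17]
4 → replaces 17 → [2, 3, 4]
5 → extends → [2, 3, 4, 5]
23 → extends → [2, 3, 4, 5, 23]
17 → replaces 23 → [2, 3, 4, 5, 17]
29 → extends → [2, 3, 4, 5, 17, 29]
25 → replaces 29 → [2, 3, 4, 5, 17, 25]
41 → extends → [2, 3, 4, 5, 17, 25, 41]
5 → replaces 17 → [2, 3, 4, 5, 5, 25, 41]
23 → replaces 25 → [2, 3, 4, 5, 5, 23, 41]
Longest non-decreasing subsequence has length 7, so deletions = 14 − 7 = 7.

7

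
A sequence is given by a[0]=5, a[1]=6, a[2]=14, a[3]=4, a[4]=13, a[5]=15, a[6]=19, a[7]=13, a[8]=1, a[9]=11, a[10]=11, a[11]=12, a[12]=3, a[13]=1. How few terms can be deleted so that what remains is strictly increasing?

Fewest deletions = n − (longest strictly increasing subsequence).
i:      0  1  2  3  4  5  6  7  8  9 10 11 12 13
a[i]:   5  6 14  4 13 15 19 13  1 11 11 12  3  1
dp:     1  2  3  1  3  4  5  3  1  3  3  4  2  1
max dp = 5, so deletions = 14 − 5 = 9.

9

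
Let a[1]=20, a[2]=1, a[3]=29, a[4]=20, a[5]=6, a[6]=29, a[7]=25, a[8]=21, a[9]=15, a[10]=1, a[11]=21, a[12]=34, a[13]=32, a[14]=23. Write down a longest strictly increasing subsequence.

Patience tails give the LIS length; then backtrack through the dp parents:
20 → extends → [20]
1 → replaces 20 → [1]
29 → extends → [1, 29]
20 → replaces 29 → [1, 20]
6 → replaces 20 → [1, 6]
29 → extends → [1, 6, 29]
25 → replaces 29 → [1, 6, 25]
21 → replaces 25 → [1, 6, 21]
15 → replaces 21 → [1, 6, 15]
1 → already a tail → [1, 6, 15]
21 → extends → [1, 6, 15, 21]
34 → extends → [1, 6, 15, 21, 34]
32 → replaces 34 → [1, 6, 15, 21, 32]
23 → replaces 32 → [1, 6, 15, 21, 23]
Length 5; one witness is 1, 6, 15, 21, 34.

1, 6, 15, 21, 34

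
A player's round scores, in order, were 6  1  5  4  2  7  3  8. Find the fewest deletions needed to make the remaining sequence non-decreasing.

Fewest deletions = n − (longest non-decreasing subsequence).
Patience tails:
6 → extends → [6]
1 → replaces 6 → [1]
5 → extends → [1, 5]
4 → replaces 5 → [1, 4]
2 → replaces 4 → [1, 2]
7 → extends → [1, 2, 7]
3 → replaces 7 → [1, 2, 3]
8 → extends → [1, 2, 3, 8]
Longest non-decreasing subsequence has length 4, so deletions = 8 − 4 = 4.

4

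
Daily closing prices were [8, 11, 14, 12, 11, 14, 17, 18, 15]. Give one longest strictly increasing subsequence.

Patience tails give the LIS length; then backtrack through the dp parents:
8 → extends → [8]
11 → extends → [8, 11]
14 → extends → [8, 11, 14]
12 → replaces 14 → [8, 11, 12]
11 → already a tail → [8, 11, 12]
14 → extends → [8, 11, 12, 14]
17 → extends → [8, 11, 12, 14, 17]
18 → extends → [8, 11, 12, 14, 17, 18]
15 → replaces 17 → [8, 11, 12, 14, 15, 18]
Length 6; one witness is 8, 11, 12, 14, 17, 18.

8, 11, 12, 14, 17, 18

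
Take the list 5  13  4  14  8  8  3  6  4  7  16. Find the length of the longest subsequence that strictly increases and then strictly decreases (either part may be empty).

6

inc[i] = longest strictly increasing subsequence ending at i; dec[i] = longest strictly decreasing subsequence starting at i:
i:      1  2  3  4  5  6  7  8  9 10 11
a[i]:   5 13  4 14  8  8  3  6  4  7 16
inc:    1  2  1  3  2  2  1  2  2  3  4
dec:    3  4  2  4  3  3  1  2  1  1  1
Best peak at i=4 (value 14): inc=3, dec=4, length 3+4−1 = 6.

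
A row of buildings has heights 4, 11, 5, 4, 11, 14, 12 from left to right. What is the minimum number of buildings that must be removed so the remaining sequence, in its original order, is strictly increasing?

Fewest deletions = n − (longest strictly increasing subsequence).
i:      1  2  3  4  5  6  7
a[i]:   4 11  5  4 11 14 12
dp:     1  2  2  1  3  4  4
max dp = 4, so deletions = 7 − 4 = 3.

3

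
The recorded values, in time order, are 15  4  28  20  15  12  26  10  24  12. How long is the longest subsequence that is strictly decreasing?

5

Let dp[i] be the longest strictly decreasing subsequence ending at i:
i:      1  2  3  4  5  6  7  8  9 10
a[i]:  15  4 28 20 15 12 26 10 24 12
dp:     1  2  1  2  3  4  2  5  3  4
Maximum is 5.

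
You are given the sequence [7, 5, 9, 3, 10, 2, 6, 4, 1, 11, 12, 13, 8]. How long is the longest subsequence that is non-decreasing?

6

Track the smallest tail for each achievable length (allowing ties):
7 → extends → [7]
5 → replaces 7 → [5]
9 → extends → [5, 9]
3 → replaces 5 → [3, 9]
10 → extends → [3, 9, 10]
2 → replaces 3 → [2, 9, 10]
6 → replaces 9 → [2, 6, 10]
4 → replaces 6 → [2, 4, 10]
1 → replaces 2 → [1, 4, 10]
11 → extends → [1, 4, 10, 11]
12 → extends → [1, 4, 10, 11, 12]
13 → extends → [1, 4, 10, 11, 12, 13]
8 → replaces 10 → [1, 4, 8, 11, 12, 13]
Six tails, so the longest non-decreasing subsequence has length 6 (e.g. 7, 9, 10, 11, 12, 13).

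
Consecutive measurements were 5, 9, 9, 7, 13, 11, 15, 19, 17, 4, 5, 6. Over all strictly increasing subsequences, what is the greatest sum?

Let S[i] be the best sum of a strictly increasing subsequence ending at i:
i:      1  2  3  4  5  6  7  8  9 10 11 12
a[i]:   5  9  9  7 13 11 15 19 17  4  5  6
S:      5 14 14 12 27 25 42 61 59  4  9 15
Maximum is 61 (e.g. 5 + 9 + 13 + 15 + 19).

61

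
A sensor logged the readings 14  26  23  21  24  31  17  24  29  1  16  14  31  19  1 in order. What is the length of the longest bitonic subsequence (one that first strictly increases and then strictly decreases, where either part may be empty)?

8

inc[i] = longest strictly increasing subsequence ending at i; dec[i] = longest strictly decreasing subsequence starting at i:
i:      1  2  3  4  5  6  7  8  9 10 11 12 13 14 15
a[i]:  14 26 23 21 24 31 17 24 29  1 16 14 31 19  1
inc:    1  2  2  2  3  4  2  3  4  1  2  2  5  3  1
dec:    2  7  6  5  5  5  4  4  4  1  3  2  3  2  1
Best peak at i=2 (value 26): inc=2, dec=7, length 2+7−1 = 8.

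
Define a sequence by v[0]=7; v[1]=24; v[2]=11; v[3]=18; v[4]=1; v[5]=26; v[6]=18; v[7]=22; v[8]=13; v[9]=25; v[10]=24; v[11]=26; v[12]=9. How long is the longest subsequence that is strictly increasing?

6

Track the smallest tail for each achievable length (strict):
7 → extends → [7]
24 → extends → [7, 24]
11 → replaces 24 → [7, 11]
18 → extends → [7, 11, 18]
1 → replaces 7 → [1, 11, 18]
26 → extends → [1, 11, 18, 26]
18 → already a tail → [1, 11, 18, 26]
22 → replaces 26 → [1, 11, 18, 22]
13 → replaces 18 → [1, 11, 13, 22]
25 → extends → [1, 11, 13, 22, 25]
24 → replaces 25 → [1, 11, 13, 22, 24]
26 → extends → [1, 11, 13, 22, 24, 26]
9 → replaces 11 → [1, 9, 13, 22, 24, 26]
Six tails, so the longest strictly increasing subsequence has length 6 (e.g. 7, 11, 18, 22, 25, 26).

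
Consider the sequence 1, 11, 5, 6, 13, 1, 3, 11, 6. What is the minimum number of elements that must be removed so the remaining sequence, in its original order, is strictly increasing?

5

Fewest deletions = n − (longest strictly increasing subsequence).
Patience tails:
1 → extends → [1]
11 → extends → [1, 11]
5 → replaces 11 → [1, 5]
6 → extends → [1, 5, 6]
13 → extends → [1, 5, 6, 13]
1 → already a tail → [1, 5, 6, 13]
3 → replaces 5 → [1, 3, 6, 13]
11 → replaces 13 → [1, 3, 6, 11]
6 → already a tail → [1, 3, 6, 11]
Longest strictly increasing subsequence has length 4, so deletions = 9 − 4 = 5.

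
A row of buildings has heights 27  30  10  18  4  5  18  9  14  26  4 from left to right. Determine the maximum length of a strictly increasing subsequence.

5

Let dp[i] be the length of the longest such subsequence ending at index i:
i:      1  2  3  4  5  6  7  8  9 10 11
a[i]:  27 30 10 18  4  5 18  9 14 26  4
dp:     1  2  1  2  1  2  3  3  4  5  1
Maximum dp value is 5.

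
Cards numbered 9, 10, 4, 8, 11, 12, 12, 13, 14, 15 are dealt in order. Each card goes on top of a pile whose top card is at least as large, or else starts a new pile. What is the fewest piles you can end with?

Place each on the leftmost legal pile:
9 → new pile 1 (tops now [9])
10 → new pile 2 (tops now [9, 10])
4 → pile 1 (tops now [4, 10])
8 → pile 2 (tops now [4, 8])
11 → new pile 3 (tops now [4, 8, 11])
12 → new pile 4 (tops now [4, 8, 11, 12])
12 → pile 4 (tops now [4, 8, 11, 12])
13 → new pile 5 (tops now [4, 8, 11, 12, 13])
14 → new pile 6 (tops now [4, 8, 11, 12, 13, 14])
15 → new pile 7 (tops now [4, 8, 11, 12, 13, 14, 15])
Seven piles.

7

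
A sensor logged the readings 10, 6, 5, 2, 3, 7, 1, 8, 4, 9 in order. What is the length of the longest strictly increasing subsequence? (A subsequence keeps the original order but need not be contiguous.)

5

Track the smallest tail for each achievable length (strict):
10 → extends → [10]
6 → replaces 10 → [6]
5 → replaces 6 → [5]
2 → replaces 5 → [2]
3 → extends → [2, 3]
7 → extends → [2, 3, 7]
1 → replaces 2 → [1, 3, 7]
8 → extends → [1, 3, 7, 8]
4 → replaces 7 → [1, 3, 4, 8]
9 → extends → [1, 3, 4, 8, 9]
Five tails, so the longest strictly increasing subsequence has length 5 (e.g. 2, 3, 7, 8, 9).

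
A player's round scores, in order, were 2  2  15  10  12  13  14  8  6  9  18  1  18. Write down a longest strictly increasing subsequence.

Patience tails give the LIS length; then backtrack through the dp parents:
2 → extends → [2]
2 → already a tail → [2]
15 → extends → [2, 15]
10 → replaces 15 → [2, 10]
12 → extends → [2, 10, 12]
13 → extends → [2, 10, 12, 13]
14 → extends → [2, 10, 12, 13, 14]
8 → replaces 10 → [2, 8, 12, 13, 14]
6 → replaces 8 → [2, 6, 12, 13, 14]
9 → replaces 12 → [2, 6, 9, 13, 14]
18 → extends → [2, 6, 9, 13, 14, 18]
1 → replaces 2 → [1, 6, 9, 13, 14, 18]
18 → already a tail → [1, 6, 9, 13, 14, 18]
Length 6; one witness is 2, 10, 12, 13, 14, 18.

2, 10, 12, 13, 14, 18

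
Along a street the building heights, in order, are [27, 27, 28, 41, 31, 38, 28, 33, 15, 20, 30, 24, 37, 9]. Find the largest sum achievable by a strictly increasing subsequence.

156

Let S[i] be the best sum of a strictly increasing subsequence ending at i:
i:       1   2   3   4   5   6   7   8   9  10  11  12  13  14
a[i]:   27  27  28  41  31  38  28  33  15  20  30  24  37   9
S:      27  27  55  96  86 124  55 119  15  35  85  59 156   9
Maximum is 156 (e.g. 27 + 28 + 31 + 33 + 37).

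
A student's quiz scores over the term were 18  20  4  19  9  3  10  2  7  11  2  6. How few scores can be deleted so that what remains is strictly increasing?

8

Fewest deletions = n − (longest strictly increasing subsequence).
Patience tails:
18 → extends → [18]
20 → extends → [18, 20]
4 → replaces 18 → [4, 20]
19 → replaces 20 → [4, 19]
9 → replaces 19 → [4, 9]
3 → replaces 4 → [3, 9]
10 → extends → [3, 9, 10]
2 → replaces 3 → [2, 9, 10]
7 → replaces 9 → [2, 7, 10]
11 → extends → [2, 7, 10, 11]
2 → already a tail → [2, 7, 10, 11]
6 → replaces 7 → [2, 6, 10, 11]
Longest strictly increasing subsequence has length 4, so deletions = 12 − 4 = 8.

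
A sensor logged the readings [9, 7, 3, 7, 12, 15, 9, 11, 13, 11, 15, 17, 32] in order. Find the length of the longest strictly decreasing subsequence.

Negate each value so 'decreasing' becomes 'increasing', then run patience tails on the negated sequence:
-9 → extends → [-9]
-7 → extends → [-9, -7]
-3 → extends → [-9, -7, -3]
-7 → already a tail → [-9, -7, -3]
-12 → replaces -9 → [-12, -7, -3]
-15 → replaces -12 → [-15, -7, -3]
-9 → replaces -7 → [-15, -9, -3]
-11 → replaces -9 → [-15, -11, -3]
-13 → replaces -11 → [-15, -13, -3]
-11 → replaces -3 → [-15, -13, -11]
-15 → already a tail → [-15, -13, -11]
-17 → replaces -15 → [-17, -13, -11]
-32 → replaces -17 → [-32, -13, -11]
Three tails, so the longest strictly decreasing subsequence of the original has length 3.

3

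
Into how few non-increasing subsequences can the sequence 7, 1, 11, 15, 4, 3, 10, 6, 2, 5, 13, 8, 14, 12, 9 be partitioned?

5

The minimum number of non-increasing subsequences covering a sequence equals the length of its longest strictly increasing subsequence.
LIS length is 5 (e.g. 1, 4, 10, 13, 14), so 5 piles are needed.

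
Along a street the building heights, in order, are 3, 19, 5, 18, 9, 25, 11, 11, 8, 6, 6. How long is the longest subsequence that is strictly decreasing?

Let dp[i] be the longest strictly decreasing subsequence ending at i:
i:      1  2  3  4  5  6  7  8  9 10 11
a[i]:   3 19  5 18  9 25 11 11  8  6  6
dp:     1  1  2  2  3  1  3  3  4  5  5
Maximum is 5.

5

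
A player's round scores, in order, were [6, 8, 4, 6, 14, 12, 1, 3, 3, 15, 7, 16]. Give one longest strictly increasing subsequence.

6, 8, 14, 15, 16

Patience tails give the LIS length; then backtrack through the dp parents:
6 → extends → [6]
8 → extends → [6, 8]
4 → replaces 6 → [4, 8]
6 → replaces 8 → [4, 6]
14 → extends → [4, 6, 14]
12 → replaces 14 → [4, 6, 12]
1 → replaces 4 → [1, 6, 12]
3 → replaces 6 → [1, 3, 12]
3 → already a tail → [1, 3, 12]
15 → extends → [1, 3, 12, 15]
7 → replaces 12 → [1, 3, 7, 15]
16 → extends → [1, 3, 7, 15, 16]
Length 5; one witness is 6, 8, 14, 15, 16.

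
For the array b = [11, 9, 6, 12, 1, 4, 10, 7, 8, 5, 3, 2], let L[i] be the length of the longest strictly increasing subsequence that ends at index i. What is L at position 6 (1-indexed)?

dp[i] = 1 + max{dp[j] : j<i, b[j]<b[i]} (or 1 if no such j):
i:      1  2  3  4  5  6  7  8  9 10 11 12
b[i]:  11  9  6 12  1  4 10  7  8  5  3  2
dp:     1  1  1  2  1  2  3  3  4  3  2  2
At index 6 the value is 2.

2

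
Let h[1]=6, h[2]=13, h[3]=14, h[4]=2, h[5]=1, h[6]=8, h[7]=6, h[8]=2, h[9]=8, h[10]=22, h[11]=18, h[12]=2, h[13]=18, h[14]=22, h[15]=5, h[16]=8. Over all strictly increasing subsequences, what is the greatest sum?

73

Let S[i] be the best sum of a strictly increasing subsequence ending at i:
i:      1  2  3  4  5  6  7  8  9 10 11 12 13 14 15 16
h[i]:   6 13 14  2  1  8  6  2  8 22 18  2 18 22  5  8
S:      6 19 33  2  1 14  8  3 16 55 51  3 51 73  8 16
Maximum is 73 (e.g. 6 + 13 + 14 + 18 + 22).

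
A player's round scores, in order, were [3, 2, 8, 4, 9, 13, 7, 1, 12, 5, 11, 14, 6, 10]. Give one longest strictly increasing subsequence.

3, 8, 9, 13, 14

Patience tails give the LIS length; then backtrack through the dp parents:
3 → extends → [3]
2 → replaces 3 → [2]
8 → extends → [2, 8]
4 → replaces 8 → [2, 4]
9 → extends → [2, 4, 9]
13 → extends → [2, 4, 9, 13]
7 → replaces 9 → [2, 4, 7, 13]
1 → replaces 2 → [1, 4, 7, 13]
12 → replaces 13 → [1, 4, 7, 12]
5 → replaces 7 → [1, 4, 5, 12]
11 → replaces 12 → [1, 4, 5, 11]
14 → extends → [1, 4, 5, 11, 14]
6 → replaces 11 → [1, 4, 5, 6, 14]
10 → replaces 14 → [1, 4, 5, 6, 10]
Length 5; one witness is 3, 8, 9, 13, 14.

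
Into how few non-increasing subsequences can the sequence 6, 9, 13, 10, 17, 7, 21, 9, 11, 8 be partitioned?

The minimum number of non-increasing subsequences covering a sequence equals the length of its longest strictly increasing subsequence.
LIS length is 5 (e.g. 6, 9, 13, 17, 21), so 5 piles are needed.

5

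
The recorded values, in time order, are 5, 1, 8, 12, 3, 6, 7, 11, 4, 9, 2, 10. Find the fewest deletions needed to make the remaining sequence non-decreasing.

6

Fewest deletions = n − (longest non-decreasing subsequence).
i:      1  2  3  4  5  6  7  8  9 10 11 12
a[i]:   5  1  8 12  3  6  7 11  4  9  2 10
dp:     1  1  2  3  2  3  4  5  3  5  2  6
max dp = 6, so deletions = 12 − 6 = 6.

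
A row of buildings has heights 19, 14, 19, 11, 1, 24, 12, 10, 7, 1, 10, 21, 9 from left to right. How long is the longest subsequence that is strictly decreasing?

Negate each value so 'decreasing' becomes 'increasing', then run patience tails on the negated sequence:
-19 → extends → [-19]
-14 → extends → [-19, -14]
-19 → already a tail → [-19, -14]
-11 → extends → [-19, -14, -11]
-1 → extends → [-19, -14, -11, -1]
-24 → replaces -19 → [-24, -14, -11, -1]
-12 → replaces -11 → [-24, -14, -12, -1]
-10 → replaces -1 → [-24, -14, -12, -10]
-7 → extends → [-24, -14, -12, -10, -7]
-1 → extends → [-24, -14, -12, -10, -7, -1]
-10 → already a tail → [-24, -14, -12, -10, -7, -1]
-21 → replaces -14 → [-24, -21, -12, -10, -7, -1]
-9 → replaces -7 → [-24, -21, -12, -10, -9, -1]
Six tails, so the longest strictly decreasing subsequence of the original has length 6.

6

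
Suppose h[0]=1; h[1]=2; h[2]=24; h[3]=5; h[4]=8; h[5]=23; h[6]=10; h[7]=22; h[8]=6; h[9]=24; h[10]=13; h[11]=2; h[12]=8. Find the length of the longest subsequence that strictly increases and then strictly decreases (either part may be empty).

inc[i] = longest strictly increasing subsequence ending at i; dec[i] = longest strictly decreasing subsequence starting at i:
i:      0  1  2  3  4  5  6  7  8  9 10 11 12
h[i]:   1  2 24  5  8 23 10 22  6 24 13  2  8
inc:    1  2  3  3  4  5  5  6  4  7  6  2  5
dec:    1  1  5  2  3  4  3  3  2  3  2  1  1
Best peak at i=9 (value 24): inc=7, dec=3, length 7+3−1 = 9.

9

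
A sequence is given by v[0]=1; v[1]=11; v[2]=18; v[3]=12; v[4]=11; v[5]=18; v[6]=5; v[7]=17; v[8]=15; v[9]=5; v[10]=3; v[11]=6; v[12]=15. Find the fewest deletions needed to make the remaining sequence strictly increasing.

9

Fewest deletions = n − (longest strictly increasing subsequence).
Patience tails:
1 → extends → [1]
11 → extends → [1, 11]
18 → extends → [1, 11, 18]
12 → replaces 18 → [1, 11, 12]
11 → already a tail → [1, 11, 12]
18 → extends → [1, 11, 12, 18]
5 → replaces 11 → [1, 5, 12, 18]
17 → replaces 18 → [1, 5, 12, 17]
15 → replaces 17 → [1, 5, 12, 15]
5 → already a tail → [1, 5, 12, 15]
3 → replaces 5 → [1, 3, 12, 15]
6 → replaces 12 → [1, 3, 6, 15]
15 → already a tail → [1, 3, 6, 15]
Longest strictly increasing subsequence has length 4, so deletions = 13 − 4 = 9.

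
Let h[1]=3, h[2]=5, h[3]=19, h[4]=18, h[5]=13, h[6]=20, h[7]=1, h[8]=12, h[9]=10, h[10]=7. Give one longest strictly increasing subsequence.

3, 5, 19, 20

Patience tails give the LIS length; then backtrack through the dp parents:
3 → extends → [3]
5 → extends → [3, 5]
19 → extends → [3, 5, 19]
18 → replaces 19 → [3, 5, 18]
13 → replaces 18 → [3, 5, 13]
20 → extends → [3, 5, 13, 20]
1 → replaces 3 → [1, 5, 13, 20]
12 → replaces 13 → [1, 5, 12, 20]
10 → replaces 12 → [1, 5, 10, 20]
7 → replaces 10 → [1, 5, 7, 20]
Length 4; one witness is 3, 5, 19, 20.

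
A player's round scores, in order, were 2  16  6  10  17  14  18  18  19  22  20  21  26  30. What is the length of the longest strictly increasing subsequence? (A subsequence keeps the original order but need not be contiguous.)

10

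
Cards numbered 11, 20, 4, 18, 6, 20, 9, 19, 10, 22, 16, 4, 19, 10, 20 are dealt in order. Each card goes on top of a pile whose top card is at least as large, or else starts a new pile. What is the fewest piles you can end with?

7

Place each on the leftmost legal pile:
11 → new pile 1 (tops now [11])
20 → new pile 2 (tops now [11, 20])
4 → pile 1 (tops now [4, 20])
18 → pile 2 (tops now [4, 18])
6 → pile 2 (tops now [4, 6])
20 → new pile 3 (tops now [4, 6, 20])
9 → pile 3 (tops now [4, 6, 9])
19 → new pile 4 (tops now [4, 6, 9, 19])
10 → pile 4 (tops now [4, 6, 9, 10])
22 → new pile 5 (tops now [4, 6, 9, 10, 22])
16 → pile 5 (tops now [4, 6, 9, 10, 16])
4 → pile 1 (tops now [4, 6, 9, 10, 16])
19 → new pile 6 (tops now [4, 6, 9, 10, 16, 19])
10 → pile 4 (tops now [4, 6, 9, 10, 16, 19])
20 → new pile 7 (tops now [4, 6, 9, 10, 16, 19, 20])
Seven piles.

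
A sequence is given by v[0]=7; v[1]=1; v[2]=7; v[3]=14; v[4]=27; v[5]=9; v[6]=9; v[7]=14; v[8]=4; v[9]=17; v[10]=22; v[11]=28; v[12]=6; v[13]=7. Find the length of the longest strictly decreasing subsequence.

3

Negate each value so 'decreasing' becomes 'increasing', then run patience tails on the negated sequence:
-7 → extends → [-7]
-1 → extends → [-7, -1]
-7 → already a tail → [-7, -1]
-14 → replaces -7 → [-14, -1]
-27 → replaces -14 → [-27, -1]
-9 → replaces -1 → [-27, -9]
-9 → already a tail → [-27, -9]
-14 → replaces -9 → [-27, -14]
-4 → extends → [-27, -14, -4]
-17 → replaces -14 → [-27, -17, -4]
-22 → replaces -17 → [-27, -22, -4]
-28 → replaces -27 → [-28, -22, -4]
-6 → replaces -4 → [-28, -22, -6]
-7 → replaces -6 → [-28, -22, -7]
Three tails, so the longest strictly decreasing subsequence of the original has length 3.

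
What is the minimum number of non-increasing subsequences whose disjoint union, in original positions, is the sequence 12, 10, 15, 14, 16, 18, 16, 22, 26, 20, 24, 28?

7

The minimum number of non-increasing subsequences covering a sequence equals the length of its longest strictly increasing subsequence.
LIS length is 7 (e.g. 12, 15, 16, 18, 22, 26, 28), so 7 piles are needed.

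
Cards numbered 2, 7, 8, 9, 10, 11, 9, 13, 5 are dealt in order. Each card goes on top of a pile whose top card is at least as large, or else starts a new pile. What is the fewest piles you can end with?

7

Place each on the leftmost legal pile:
2 → new pile 1 (tops now [2])
7 → new pile 2 (tops now [2, 7])
8 → new pile 3 (tops now [2, 7, 8])
9 → new pile 4 (tops now [2, 7, 8, 9])
10 → new pile 5 (tops now [2, 7, 8, 9, 10])
11 → new pile 6 (tops now [2, 7, 8, 9, 10, 11])
9 → pile 4 (tops now [2, 7, 8, 9, 10, 11])
13 → new pile 7 (tops now [2, 7, 8, 9, 10, 11, 13])
5 → pile 2 (tops now [2, 5, 8, 9, 10, 11, 13])
Seven piles.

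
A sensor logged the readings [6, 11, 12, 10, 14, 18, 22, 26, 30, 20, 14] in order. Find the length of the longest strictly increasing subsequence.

Let dp[i] be the length of the longest such subsequence ending at index i:
i:      1  2  3  4  5  6  7  8  9 10 11
a[i]:   6 11 12 10 14 18 22 26 30 20 14
dp:     1  2  3  2  4  5  6  7  8  6  4
Maximum dp value is 8.

8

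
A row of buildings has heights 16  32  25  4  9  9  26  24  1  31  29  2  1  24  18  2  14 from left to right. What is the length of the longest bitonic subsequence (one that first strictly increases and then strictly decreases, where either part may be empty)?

8

inc[i] = longest strictly increasing subsequence ending at i; dec[i] = longest strictly decreasing subsequence starting at i:
i:      1  2  3  4  5  6  7  8  9 10 11 12 13 14 15 16 17
a[i]:  16 32 25  4  9  9 26 24  1 31 29  2  1 24 18  2 14
inc:    1  2  2  1  2  2  3  3  1  4  4  2  1  3  3  2  3
dec:    4  6  4  3  3  3  4  3  1  5  4  2  1  3  2  1  1
Best peak at i=10 (value 31): inc=4, dec=5, length 4+5−1 = 8.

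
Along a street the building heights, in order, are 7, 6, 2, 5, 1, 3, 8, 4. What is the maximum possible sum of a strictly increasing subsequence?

Let S[i] be the best sum of a strictly increasing subsequence ending at i:
i:      1  2  3  4  5  6  7  8
a[i]:   7  6  2  5  1  3  8  4
S:      7  6  2  7  1  5 15  9
Maximum is 15 (e.g. 2 + 5 + 8).

15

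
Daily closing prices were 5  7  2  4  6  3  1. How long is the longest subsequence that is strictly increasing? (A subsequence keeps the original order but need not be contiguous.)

3

Let dp[i] be the length of the longest such subsequence ending at index i:
i:     1 2 3 4 5 6 7
a[i]:  5 7 2 4 6 3 1
dp:    1 2 1 2 3 2 1
Maximum dp value is 3.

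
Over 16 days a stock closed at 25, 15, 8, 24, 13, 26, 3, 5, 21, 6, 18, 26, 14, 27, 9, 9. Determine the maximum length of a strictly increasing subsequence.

Let dp[i] be the length of the longest such subsequence ending at index i:
i:      1  2  3  4  5  6  7  8  9 10 11 12 13 14 15 16
a[i]:  25 15  8 24 13 26  3  5 21  6 18 26 14 27  9  9
dp:     1  1  1  2  2  3  1  2  3  3  4  5  4  6  4  4
Maximum dp value is 6.

6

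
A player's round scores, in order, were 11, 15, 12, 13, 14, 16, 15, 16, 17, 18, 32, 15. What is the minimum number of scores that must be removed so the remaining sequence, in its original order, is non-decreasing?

3

Fewest deletions = n − (longest non-decreasing subsequence).
Patience tails:
11 → extends → [11]
15 → extends → [11, 15]
12 → replaces 15 → [11, 12]
13 → extends → [11, 12, 13]
14 → extends → [11, 12, 13, 14]
16 → extends → [11, 12, 13, 14, 16]
15 → replaces 16 → [11, 12, 13, 14, 15]
16 → extends → [11, 12, 13, 14, 15, 16]
17 → extends → [11, 12, 13, 14, 15, 16, 17]
18 → extends → [11, 12, 13, 14, 15, 16, 17, 18]
32 → extends → [11, 12, 13, 14, 15, 16, 17, 18, 32]
15 → replaces 16 → [11, 12, 13, 14, 15, 15, 17, 18, 32]
Longest non-decreasing subsequence has length 9, so deletions = 12 − 9 = 3.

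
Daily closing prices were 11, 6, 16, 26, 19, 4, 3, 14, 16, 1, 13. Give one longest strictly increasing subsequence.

11, 16, 26

Patience tails give the LIS length; then backtrack through the dp parents:
11 → extends → [11]
6 → replaces 11 → [6]
16 → extends → [6, 16]
26 → extends → [6, 16, 26]
19 → replaces 26 → [6, 16, 19]
4 → replaces 6 → [4, 16, 19]
3 → replaces 4 → [3, 16, 19]
14 → replaces 16 → [3, 14, 19]
16 → replaces 19 → [3, 14, 16]
1 → replaces 3 → [1, 14, 16]
13 → replaces 14 → [1, 13, 16]
Length 3; one witness is 11, 16, 26.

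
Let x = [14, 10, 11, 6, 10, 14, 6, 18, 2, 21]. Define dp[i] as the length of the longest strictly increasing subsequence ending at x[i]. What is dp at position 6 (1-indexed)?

dp[i] = 1 + max{dp[j] : j<i, x[j]<x[i]} (or 1 if no such j):
i:      1  2  3  4  5  6  7  8  9 10
x[i]:  14 10 11  6 10 14  6 18  2 21
dp:     1  1  2  1  2  3  1  4  1  5
At index 6 the value is 3.

3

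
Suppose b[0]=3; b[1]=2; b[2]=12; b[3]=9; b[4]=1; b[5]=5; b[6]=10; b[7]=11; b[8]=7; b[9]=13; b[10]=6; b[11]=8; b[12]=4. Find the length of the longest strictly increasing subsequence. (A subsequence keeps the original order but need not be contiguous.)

Track the smallest tail for each achievable length (strict):
3 → extends → [3]
2 → replaces 3 → [2]
12 → extends → [2, 12]
9 → replaces 12 → [2, 9]
1 → replaces 2 → [1, 9]
5 → replaces 9 → [1, 5]
10 → extends → [1, 5, 10]
11 → extends → [1, 5, 10, 11]
7 → replaces 10 → [1, 5, 7, 11]
13 → extends → [1, 5, 7, 11, 13]
6 → replaces 7 → [1, 5, 6, 11, 13]
8 → replaces 11 → [1, 5, 6, 8, 13]
4 → replaces 5 → [1, 4, 6, 8, 13]
Five tails, so the longest strictly increasing subsequence has length 5 (e.g. 3, 9, 10, 11, 13).

5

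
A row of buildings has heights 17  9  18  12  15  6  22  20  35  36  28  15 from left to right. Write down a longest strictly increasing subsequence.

9, 12, 15, 22, 35, 36

Patience tails give the LIS length; then backtrack through the dp parents:
17 → extends → [17]
9 → replaces 17 → [9]
18 → extends → [9, 18]
12 → replaces 18 → [9, 12]
15 → extends → [9, 12, 15]
6 → replaces 9 → [6, 12, 15]
22 → extends → [6, 12, 15, 22]
20 → replaces 22 → [6, 12, 15, 20]
35 → extends → [6, 12, 15, 20, 35]
36 → extends → [6, 12, 15, 20, 35, 36]
28 → replaces 35 → [6, 12, 15, 20, 28, 36]
15 → already a tail → [6, 12, 15, 20, 28, 36]
Length 6; one witness is 9, 12, 15, 22, 35, 36.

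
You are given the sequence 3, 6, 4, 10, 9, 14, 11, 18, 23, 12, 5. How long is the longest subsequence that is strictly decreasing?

3

Negate each value so 'decreasing' becomes 'increasing', then run patience tails on the negated sequence:
-3 → extends → [-3]
-6 → replaces -3 → [-6]
-4 → extends → [-6, -4]
-10 → replaces -6 → [-10, -4]
-9 → replaces -4 → [-10, -9]
-14 → replaces -10 → [-14, -9]
-11 → replaces -9 → [-14, -11]
-18 → replaces -14 → [-18, -11]
-23 → replaces -18 → [-23, -11]
-12 → replaces -11 → [-23, -12]
-5 → extends → [-23, -12, -5]
Three tails, so the longest strictly decreasing subsequence of the original has length 3.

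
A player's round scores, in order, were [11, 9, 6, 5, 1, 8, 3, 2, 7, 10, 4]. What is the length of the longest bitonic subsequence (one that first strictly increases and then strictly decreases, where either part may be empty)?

inc[i] = longest strictly increasing subsequence ending at i; dec[i] = longest strictly decreasing subsequence starting at i:
i:      1  2  3  4  5  6  7  8  9 10 11
a[i]:  11  9  6  5  1  8  3  2  7 10  4
inc:    1  1  1  1  1  2  2  2  3  4  3
dec:    6  5  4  3  1  3  2  1  2  2  1
Best peak at i=1 (value 11): inc=1, dec=6, length 1+6−1 = 6.

6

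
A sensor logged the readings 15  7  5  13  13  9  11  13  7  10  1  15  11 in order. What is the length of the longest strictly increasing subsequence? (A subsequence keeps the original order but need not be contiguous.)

5

Track the smallest tail for each achievable length (strict):
15 → extends → [15]
7 → replaces 15 → [7]
5 → replaces 7 → [5]
13 → extends → [5, 13]
13 → already a tail → [5, 13]
9 → replaces 13 → [5, 9]
11 → extends → [5, 9, 11]
13 → extends → [5, 9, 11, 13]
7 → replaces 9 → [5, 7, 11, 13]
10 → replaces 11 → [5, 7, 10, 13]
1 → replaces 5 → [1, 7, 10, 13]
15 → extends → [1, 7, 10, 13, 15]
11 → replaces 13 → [1, 7, 10, 11, 15]
Five tails, so the longest strictly increasing subsequence has length 5 (e.g. 7, 9, 11, 13, 15).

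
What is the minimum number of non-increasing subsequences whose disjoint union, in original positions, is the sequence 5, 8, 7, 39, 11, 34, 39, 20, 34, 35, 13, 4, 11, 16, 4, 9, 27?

6

Place each on the leftmost legal pile:
5 → new pile 1 (tops now [5])
8 → new pile 2 (tops now [5, 8])
7 → pile 2 (tops now [5, 7])
39 → new pile 3 (tops now [5, 7, 39])
11 → pile 3 (tops now [5, 7, 11])
34 → new pile 4 (tops now [5, 7, 11, 34])
39 → new pile 5 (tops now [5, 7, 11, 34, 39])
20 → pile 4 (tops now [5, 7, 11, 20, 39])
34 → pile 5 (tops now [5, 7, 11, 20, 34])
35 → new pile 6 (tops now [5, 7, 11, 20, 34, 35])
13 → pile 4 (tops now [5, 7, 11, 13, 34, 35])
4 → pile 1 (tops now [4, 7, 11, 13, 34, 35])
11 → pile 3 (tops now [4, 7, 11, 13, 34, 35])
16 → pile 5 (tops now [4, 7, 11, 13, 16, 35])
4 → pile 1 (tops now [4, 7, 11, 13, 16, 35])
9 → pile 3 (tops now [4, 7, 9, 13, 16, 35])
27 → pile 6 (tops now [4, 7, 9, 13, 16, 27])
Six piles.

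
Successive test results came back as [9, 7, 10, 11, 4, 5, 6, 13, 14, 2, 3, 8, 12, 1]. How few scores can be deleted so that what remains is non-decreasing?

Fewest deletions = n − (longest non-decreasing subsequence).
Patience tails:
9 → extends → [9]
7 → replaces 9 → [7]
10 → extends → [7, 10]
11 → extends → [7, 10, 11]
4 → replaces 7 → [4, 10, 11]
5 → replaces 10 → [4, 5, 11]
6 → replaces 11 → [4, 5, 6]
13 → extends → [4, 5, 6, 13]
14 → extends → [4, 5, 6, 13, 14]
2 → replaces 4 → [2, 5, 6, 13, 14]
3 → replaces 5 → [2, 3, 6, 13, 14]
8 → replaces 13 → [2, 3, 6, 8, 14]
12 → replaces 14 → [2, 3, 6, 8, 12]
1 → replaces 2 → [1, 3, 6, 8, 12]
Longest non-decreasing subsequence has length 5, so deletions = 14 − 5 = 9.

9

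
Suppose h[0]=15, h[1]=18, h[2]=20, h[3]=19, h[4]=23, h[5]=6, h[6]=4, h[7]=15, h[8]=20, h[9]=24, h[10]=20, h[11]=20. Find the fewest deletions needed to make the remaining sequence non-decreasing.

6

Fewest deletions = n − (longest non-decreasing subsequence).
Patience tails:
15 → extends → [15]
18 → extends → [15, 18]
20 → extends → [15, 18, 20]
19 → replaces 20 → [15, 18, 19]
23 → extends → [15, 18, 19, 23]
6 → replaces 15 → [6, 18, 19, 23]
4 → replaces 6 → [4, 18, 19, 23]
15 → replaces 18 → [4, 15, 19, 23]
20 → replaces 23 → [4, 15, 19, 20]
24 → extends → [4, 15, 19, 20, 24]
20 → replaces 24 → [4, 15, 19, 20, 20]
20 → extends → [4, 15, 19, 20, 20, 20]
Longest non-decreasing subsequence has length 6, so deletions = 12 − 6 = 6.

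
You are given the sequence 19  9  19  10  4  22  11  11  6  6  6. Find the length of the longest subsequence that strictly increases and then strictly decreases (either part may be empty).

5

inc[i] = longest strictly increasing subsequence ending at i; dec[i] = longest strictly decreasing subsequence starting at i:
i:      1  2  3  4  5  6  7  8  9 10 11
a[i]:  19  9 19 10  4 22 11 11  6  6  6
inc:    1  1  2  2  1  3  3  3  2  2  2
dec:    3  2  3  2  1  3  2  2  1  1  1
Best peak at i=6 (value 22): inc=3, dec=3, length 3+3−1 = 5.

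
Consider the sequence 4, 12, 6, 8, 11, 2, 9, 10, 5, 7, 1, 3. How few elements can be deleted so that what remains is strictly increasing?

7

Fewest deletions = n − (longest strictly increasing subsequence).
Patience tails:
4 → extends → [4]
12 → extends → [4, 12]
6 → replaces 12 → [4, 6]
8 → extends → [4, 6, 8]
11 → extends → [4, 6, 8, 11]
2 → replaces 4 → [2, 6, 8, 11]
9 → replaces 11 → [2, 6, 8, 9]
10 → extends → [2, 6, 8, 9, 10]
5 → replaces 6 → [2, 5, 8, 9, 10]
7 → replaces 8 → [2, 5, 7, 9, 10]
1 → replaces 2 → [1, 5, 7, 9, 10]
3 → replaces 5 → [1, 3, 7, 9, 10]
Longest strictly increasing subsequence has length 5, so deletions = 12 − 5 = 7.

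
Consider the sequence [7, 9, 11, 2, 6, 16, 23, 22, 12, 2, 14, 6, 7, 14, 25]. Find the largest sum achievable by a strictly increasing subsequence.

91

Let S[i] be the best sum of a strictly increasing subsequence ending at i:
i:      1  2  3  4  5  6  7  8  9 10 11 12 13 14 15
a[i]:   7  9 11  2  6 16 23 22 12  2 14  6  7 14 25
S:      7 16 27  2  8 43 66 65 39  2 53  8 15 53 91
Maximum is 91 (e.g. 7 + 9 + 11 + 16 + 23 + 25).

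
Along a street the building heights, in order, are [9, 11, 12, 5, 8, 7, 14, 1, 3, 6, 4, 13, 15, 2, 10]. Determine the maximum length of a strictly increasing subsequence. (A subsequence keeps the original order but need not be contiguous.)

Track the smallest tail for each achievable length (strict):
9 → extends → [9]
11 → extends → [9, 11]
12 → extends → [9, 11, 12]
5 → replaces 9 → [5, 11, 12]
8 → replaces 11 → [5, 8, 12]
7 → replaces 8 → [5, 7, 12]
14 → extends → [5, 7, 12, 14]
1 → replaces 5 → [1, 7, 12, 14]
3 → replaces 7 → [1, 3, 12, 14]
6 → replaces 12 → [1, 3, 6, 14]
4 → replaces 6 → [1, 3, 4, 14]
13 → replaces 14 → [1, 3, 4, 13]
15 → extends → [1, 3, 4, 13, 15]
2 → replaces 3 → [1, 2, 4, 13, 15]
10 → replaces 13 → [1, 2, 4, 10, 15]
Five tails, so the longest strictly increasing subsequence has length 5 (e.g. 9, 11, 12, 14, 15).

5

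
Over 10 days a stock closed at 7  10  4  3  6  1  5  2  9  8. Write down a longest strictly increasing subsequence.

Patience tails give the LIS length; then backtrack through the dp parents:
7 → extends → [7]
10 → extends → [7, 10]
4 → replaces 7 → [4, 10]
3 → replaces 4 → [3, 10]
6 → replaces 10 → [3, 6]
1 → replaces 3 → [1, 6]
5 → replaces 6 → [1, 5]
2 → replaces 5 → [1, 2]
9 → extends → [1, 2, 9]
8 → replaces 9 → [1, 2, 8]
Length 3; one witness is 4, 6, 9.

4, 6, 9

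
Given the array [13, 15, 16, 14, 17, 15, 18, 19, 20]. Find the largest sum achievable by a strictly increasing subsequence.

Let S[i] be the best sum of a strictly increasing subsequence ending at i:
i:       1   2   3   4   5   6   7   8   9
a[i]:   13  15  16  14  17  15  18  19  20
S:      13  28  44  27  61  42  79  98 118
Maximum is 118 (e.g. 13 + 15 + 16 + 17 + 18 + 19 + 20).

118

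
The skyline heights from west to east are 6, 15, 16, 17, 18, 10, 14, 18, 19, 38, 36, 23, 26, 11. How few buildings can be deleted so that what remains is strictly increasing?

Fewest deletions = n − (longest strictly increasing subsequence).
Patience tails:
6 → extends → [6]
15 → extends → [6, 15]
16 → extends → [6, 15, 16]
17 → extends → [6, 15, 16, 17]
18 → extends → [6, 15, 16, 17, 18]
10 → replaces 15 → [6, 10, 16, 17, 18]
14 → replaces 16 → [6, 10, 14, 17, 18]
18 → already a tail → [6, 10, 14, 17, 18]
19 → extends → [6, 10, 14, 17, 18, 19]
38 → extends → [6, 10, 14, 17, 18, 19, 38]
36 → replaces 38 → [6, 10, 14, 17, 18, 19, 36]
23 → replaces 36 → [6, 10, 14, 17, 18, 19, 23]
26 → extends → [6, 10, 14, 17, 18, 19, 23, 26]
11 → replaces 14 → [6, 10, 11, 17, 18, 19, 23, 26]
Longest strictly increasing subsequence has length 8, so deletions = 14 − 8 = 6.

6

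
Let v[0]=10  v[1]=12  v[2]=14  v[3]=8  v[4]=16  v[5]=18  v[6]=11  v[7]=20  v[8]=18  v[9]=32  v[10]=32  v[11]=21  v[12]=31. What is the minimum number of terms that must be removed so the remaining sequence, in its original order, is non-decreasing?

Fewest deletions = n − (longest non-decreasing subsequence).
Patience tails:
10 → extends → [10]
12 → extends → [10, 12]
14 → extends → [10, 12, 14]
8 → replaces 10 → [8, 12, 14]
16 → extends → [8, 12, 14, 16]
18 → extends → [8, 12, 14, 16, 18]
11 → replaces 12 → [8, 11, 14, 16, 18]
20 → extends → [8, 11, 14, 16, 18, 20]
18 → replaces 20 → [8, 11, 14, 16, 18, 18]
32 → extends → [8, 11, 14, 16, 18, 18, 32]
32 → extends → [8, 11, 14, 16, 18, 18, 32, 32]
21 → replaces 32 → [8, 11, 14, 16, 18, 18, 21, 32]
31 → replaces 32 → [8, 11, 14, 16, 18, 18, 21, 31]
Longest non-decreasing subsequence has length 8, so deletions = 13 − 8 = 5.

5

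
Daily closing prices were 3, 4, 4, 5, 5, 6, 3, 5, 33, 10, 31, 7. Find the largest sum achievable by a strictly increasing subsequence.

59

Let S[i] be the best sum of a strictly increasing subsequence ending at i:
i:      1  2  3  4  5  6  7  8  9 10 11 12
a[i]:   3  4  4  5  5  6  3  5 33 10 31  7
S:      3  7  7 12 12 18  3 12 51 28 59 25
Maximum is 59 (e.g. 3 + 4 + 5 + 6 + 10 + 31).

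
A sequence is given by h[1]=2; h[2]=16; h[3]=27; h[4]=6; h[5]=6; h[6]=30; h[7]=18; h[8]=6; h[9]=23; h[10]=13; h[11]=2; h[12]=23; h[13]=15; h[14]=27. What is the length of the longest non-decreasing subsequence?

Let dp[i] be the length of the longest such subsequence ending at index i:
i:      1  2  3  4  5  6  7  8  9 10 11 12 13 14
h[i]:   2 16 27  6  6 30 18  6 23 13  2 23 15 27
dp:     1  2  3  2  3  4  4  4  5  5  2  6  6  7
Maximum dp value is 7.

7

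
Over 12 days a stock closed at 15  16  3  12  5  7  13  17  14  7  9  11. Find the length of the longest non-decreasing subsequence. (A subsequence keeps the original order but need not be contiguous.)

6

Track the smallest tail for each achievable length (allowing ties):
15 → extends → [15]
16 → extends → [15, 16]
3 → replaces 15 → [3, 16]
12 → replaces 16 → [3, 12]
5 → replaces 12 → [3, 5]
7 → extends → [3, 5, 7]
13 → extends → [3, 5, 7, 13]
17 → extends → [3, 5, 7, 13, 17]
14 → replaces 17 → [3, 5, 7, 13, 14]
7 → replaces 13 → [3, 5, 7, 7, 14]
9 → replaces 14 → [3, 5, 7, 7, 9]
11 → extends → [3, 5, 7, 7, 9, 11]
Six tails, so the longest non-decreasing subsequence has length 6 (e.g. 3, 5, 7, 7, 9, 11).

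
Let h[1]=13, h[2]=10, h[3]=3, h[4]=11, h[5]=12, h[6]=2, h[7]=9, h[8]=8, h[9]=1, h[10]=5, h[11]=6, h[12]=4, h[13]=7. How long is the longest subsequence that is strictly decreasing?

6

Let dp[i] be the longest strictly decreasing subsequence ending at i:
i:      1  2  3  4  5  6  7  8  9 10 11 12 13
h[i]:  13 10  3 11 12  2  9  8  1  5  6  4  7
dp:     1  2  3  2  2  4  3  4  5  5  5  6  5
Maximum is 6.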